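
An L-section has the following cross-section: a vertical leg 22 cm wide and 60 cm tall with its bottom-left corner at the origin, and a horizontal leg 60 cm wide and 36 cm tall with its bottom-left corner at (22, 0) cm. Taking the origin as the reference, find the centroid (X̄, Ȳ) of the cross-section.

vertical leg: A = 22 × 60 = 1320.00, centroid at (11.00, 30.00).
horizontal leg: A = 60 × 36 = 2160.00, centroid at (52.00, 18.00).
ΣA = 3480.00 cm²
ΣAX̄ = (1320.00)(11.00) + (2160.00)(52.00) = 126840.00 cm³
ΣAȲ = (1320.00)(30.00) + (2160.00)(18.00) = 78480.00 cm³
X̄ = 126840.00 / 3480.00 = 36.45 cm
Ȳ = 78480.00 / 3480.00 = 22.55 cm

X̄ = 36.45 cm, Ȳ = 22.55 cm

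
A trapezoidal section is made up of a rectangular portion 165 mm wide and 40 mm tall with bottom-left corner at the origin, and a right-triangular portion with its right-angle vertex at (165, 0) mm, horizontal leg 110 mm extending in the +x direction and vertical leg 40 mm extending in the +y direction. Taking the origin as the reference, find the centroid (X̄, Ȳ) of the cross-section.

Part | A | x̄ᵢ | ȳᵢ | A·x̄ᵢ | A·ȳᵢ
rectangular portion | 6600.00 | 82.50 | 20.00 | 544500.00 | 132000.00
triangular portion | 2200.00 | 201.67 | 13.33 | 443666.67 | 29333.33
Σ | 8800.00 |  |  | 988166.67 | 161333.33
X̄ = 988166.67 / 8800.00 = 112.29 mm
Ȳ = 161333.33 / 8800.00 = 18.33 mm

X̄ = 112.29 mm, Ȳ = 18.33 mm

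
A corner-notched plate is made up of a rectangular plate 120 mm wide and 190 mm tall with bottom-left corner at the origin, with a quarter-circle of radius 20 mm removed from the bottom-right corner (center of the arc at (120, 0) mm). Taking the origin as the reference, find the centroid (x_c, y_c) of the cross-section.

x_c = 59.28 mm, y_c = 96.21 mm

plate: A = 120 × 190 = 22800.00, centroid at (60.00, 95.00).
removed quarter-circle: A = −¼π·20² = -314.16, centroid at (111.51, 8.49).
ΣA = 22485.84 mm², ΣAx_c = 1332967.55 mm³, ΣAy_c = 2163333.33 mm³.
x_c = 1332967.55/22485.84 = 59.28 mm; y_c = 2163333.33/22485.84 = 96.21 mm.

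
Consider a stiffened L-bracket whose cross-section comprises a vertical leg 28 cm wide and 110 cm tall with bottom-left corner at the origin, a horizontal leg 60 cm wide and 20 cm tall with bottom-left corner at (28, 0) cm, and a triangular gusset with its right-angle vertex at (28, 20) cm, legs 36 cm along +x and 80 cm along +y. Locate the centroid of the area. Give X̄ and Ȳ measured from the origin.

X̄ = 29.78 cm, Ȳ = 43.46 cm

vertical leg: A = 28 × 110 = 3080.00, centroid at (14.00, 55.00).
horizontal leg: A = 60 × 20 = 1200.00, centroid at (58.00, 10.00).
gusset: A = ½·36·80 = 1440.00, centroid at (40.00, 46.67).
ΣA = 5720.00 cm², ΣAX̄ = 170320.00 cm³, ΣAȲ = 248600.00 cm³.
X̄ = 170320.00/5720.00 = 29.78 cm; Ȳ = 248600.00/5720.00 = 43.46 cm.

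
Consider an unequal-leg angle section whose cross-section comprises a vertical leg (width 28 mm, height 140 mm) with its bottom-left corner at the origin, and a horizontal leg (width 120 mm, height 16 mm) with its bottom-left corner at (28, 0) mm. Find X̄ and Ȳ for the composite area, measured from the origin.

vertical leg: A = 28 × 140 = 3920.00, centroid at (14.00, 70.00).
horizontal leg: A = 120 × 16 = 1920.00, centroid at (88.00, 8.00).
ΣA = 5840.00 mm², ΣAX̄ = 223840.00 mm³, ΣAȲ = 289760.00 mm³.
X̄ = 223840.00/5840.00 = 38.33 mm; Ȳ = 289760.00/5840.00 = 49.62 mm.

X̄ = 38.33 mm, Ȳ = 49.62 mm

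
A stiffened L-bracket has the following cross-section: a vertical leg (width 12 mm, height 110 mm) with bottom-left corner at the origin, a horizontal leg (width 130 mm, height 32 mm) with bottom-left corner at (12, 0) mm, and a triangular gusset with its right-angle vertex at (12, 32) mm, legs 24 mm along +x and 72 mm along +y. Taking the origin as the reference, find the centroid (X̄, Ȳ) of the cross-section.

X̄ = 54.46 mm, Ȳ = 29.56 mm

vertical leg: A = 12 × 110 = 1320.00, centroid at (6.00, 55.00).
horizontal leg: A = 130 × 32 = 4160.00, centroid at (77.00, 16.00).
gusset: A = ½·24·72 = 864.00, centroid at (20.00, 56.00).
ΣA = 6344.00 mm², ΣAX̄ = 345520.00 mm³, ΣAȲ = 187544.00 mm³.
X̄ = 345520.00/6344.00 = 54.46 mm; Ȳ = 187544.00/6344.00 = 29.56 mm.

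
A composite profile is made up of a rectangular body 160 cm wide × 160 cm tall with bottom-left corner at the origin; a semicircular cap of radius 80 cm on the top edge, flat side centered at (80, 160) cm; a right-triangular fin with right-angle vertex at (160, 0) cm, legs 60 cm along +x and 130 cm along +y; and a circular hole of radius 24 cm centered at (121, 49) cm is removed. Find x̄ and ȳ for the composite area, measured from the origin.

x̄ = 88.37 cm, ȳ = 108.05 cm

rectangular body: A = 160 × 160 = 25600.00, centroid at (80.00, 80.00).
semicircular top: A = ½π·80² = 10053.10, centroid at (80.00, 193.95).
triangular fin: A = ½·60·130 = 3900.00, centroid at (180.00, 43.33).
hole: A = −π·24² = -1809.56, centroid at (121.00, 49.00).
ΣA = 37743.54 cm²
ΣAx̄ = (25600.00)(80.00) + (10053.10)(80.00) + (3900.00)(180.00) + (-1809.56)(121.00) = 3335291.28 cm³
ΣAȳ = (25600.00)(80.00) + (10053.10)(193.95) + (3900.00)(43.33) + (-1809.56)(49.00) = 4078160.46 cm³
x̄ = 3335291.28 / 37743.54 = 88.37 cm
ȳ = 4078160.46 / 37743.54 = 108.05 cm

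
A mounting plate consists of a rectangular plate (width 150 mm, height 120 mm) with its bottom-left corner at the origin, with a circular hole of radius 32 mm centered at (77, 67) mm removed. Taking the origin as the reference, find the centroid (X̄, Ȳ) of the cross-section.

X̄ = 74.56 mm, Ȳ = 58.48 mm

plate: A = 150 × 120 = 18000.00, centroid at (75.00, 60.00).
hole: A = −π·32² = -3216.99, centroid at (77.00, 67.00).
ΣA = 14783.01 mm²
ΣAX̄ = (18000.00)(75.00) + (-3216.99)(77.00) = 1102291.70 mm³
ΣAȲ = (18000.00)(60.00) + (-3216.99)(67.00) = 864461.61 mm³
X̄ = 1102291.70 / 14783.01 = 74.56 mm
Ȳ = 864461.61 / 14783.01 = 58.48 mm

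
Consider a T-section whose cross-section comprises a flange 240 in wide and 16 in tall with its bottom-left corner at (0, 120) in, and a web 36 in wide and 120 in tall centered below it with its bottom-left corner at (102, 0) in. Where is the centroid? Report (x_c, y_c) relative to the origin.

Part | A | x̄ᵢ | ȳᵢ | A·x̄ᵢ | A·ȳᵢ
web | 4320.00 | 120.00 | 60.00 | 518400.00 | 259200.00
flange | 3840.00 | 120.00 | 128.00 | 460800.00 | 491520.00
Σ | 8160.00 |  |  | 979200.00 | 750720.00
x_c = 979200.00 / 8160.00 = 120.00 in
y_c = 750720.00 / 8160.00 = 92.00 in

x_c = 120.00 in, y_c = 92.00 in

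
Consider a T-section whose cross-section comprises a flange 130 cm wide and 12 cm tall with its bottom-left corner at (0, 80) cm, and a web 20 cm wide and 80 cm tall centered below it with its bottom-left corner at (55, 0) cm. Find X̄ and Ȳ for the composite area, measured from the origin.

Part | A | x̄ᵢ | ȳᵢ | A·x̄ᵢ | A·ȳᵢ
web | 1600.00 | 65.00 | 40.00 | 104000.00 | 64000.00
flange | 1560.00 | 65.00 | 86.00 | 101400.00 | 134160.00
Σ | 3160.00 |  |  | 205400.00 | 198160.00
X̄ = 205400.00 / 3160.00 = 65.00 cm
Ȳ = 198160.00 / 3160.00 = 62.71 cm

X̄ = 65.00 cm, Ȳ = 62.71 cm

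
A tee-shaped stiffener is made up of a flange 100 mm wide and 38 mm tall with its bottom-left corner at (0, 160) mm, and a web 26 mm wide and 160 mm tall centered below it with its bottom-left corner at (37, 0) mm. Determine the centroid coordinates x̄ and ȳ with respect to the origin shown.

x̄ = 50.00 mm, ȳ = 127.26 mm

web: A = 26 × 160 = 4160.00, centroid at (50.00, 80.00).
flange: A = 100 × 38 = 3800.00, centroid at (50.00, 179.00).
ΣA = 7960.00 mm², ΣAx̄ = 398000.00 mm³, ΣAȳ = 1013000.00 mm³.
x̄ = 398000.00/7960.00 = 50.00 mm; ȳ = 1013000.00/7960.00 = 127.26 mm.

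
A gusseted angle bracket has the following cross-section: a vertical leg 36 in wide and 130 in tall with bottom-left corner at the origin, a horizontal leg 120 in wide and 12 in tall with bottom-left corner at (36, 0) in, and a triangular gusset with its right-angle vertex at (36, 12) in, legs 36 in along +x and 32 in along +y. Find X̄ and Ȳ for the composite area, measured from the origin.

vertical leg: A = 36 × 130 = 4680.00, centroid at (18.00, 65.00).
horizontal leg: A = 120 × 12 = 1440.00, centroid at (96.00, 6.00).
gusset: A = ½·36·32 = 576.00, centroid at (48.00, 22.67).
ΣA = 6696.00 in², ΣAX̄ = 250128.00 in³, ΣAȲ = 325896.00 in³.
X̄ = 250128.00/6696.00 = 37.35 in; Ȳ = 325896.00/6696.00 = 48.67 in.

X̄ = 37.35 in, Ȳ = 48.67 in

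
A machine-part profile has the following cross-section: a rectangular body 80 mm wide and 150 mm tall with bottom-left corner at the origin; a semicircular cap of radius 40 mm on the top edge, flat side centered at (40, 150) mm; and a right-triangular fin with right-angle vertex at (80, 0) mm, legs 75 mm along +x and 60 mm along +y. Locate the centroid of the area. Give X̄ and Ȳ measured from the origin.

rectangular body: A = 80 × 150 = 12000.00, centroid at (40.00, 75.00).
semicircular top: A = ½π·40² = 2513.27, centroid at (40.00, 166.98).
triangular fin: A = ½·75·60 = 2250.00, centroid at (105.00, 20.00).
ΣA = 16763.27 mm²
ΣAX̄ = (12000.00)(40.00) + (2513.27)(40.00) + (2250.00)(105.00) = 816780.96 mm³
ΣAȲ = (12000.00)(75.00) + (2513.27)(166.98) + (2250.00)(20.00) = 1364657.79 mm³
X̄ = 816780.96 / 16763.27 = 48.72 mm
Ȳ = 1364657.79 / 16763.27 = 81.41 mm

X̄ = 48.72 mm, Ȳ = 81.41 mm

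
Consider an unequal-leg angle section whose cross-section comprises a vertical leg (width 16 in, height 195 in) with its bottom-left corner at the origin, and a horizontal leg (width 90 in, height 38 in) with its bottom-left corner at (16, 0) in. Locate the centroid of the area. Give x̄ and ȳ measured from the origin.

vertical leg: A = 16 × 195 = 3120.00, centroid at (8.00, 97.50).
horizontal leg: A = 90 × 38 = 3420.00, centroid at (61.00, 19.00).
ΣA = 6540.00 in², ΣAx̄ = 233580.00 in³, ΣAȳ = 369180.00 in³.
x̄ = 233580.00/6540.00 = 35.72 in; ȳ = 369180.00/6540.00 = 56.45 in.

x̄ = 35.72 in, ȳ = 56.45 in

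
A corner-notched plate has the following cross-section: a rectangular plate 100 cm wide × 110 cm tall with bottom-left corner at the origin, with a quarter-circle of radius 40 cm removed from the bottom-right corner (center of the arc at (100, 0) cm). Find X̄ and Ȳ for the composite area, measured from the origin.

X̄ = 45.74 cm, Ȳ = 59.90 cm

Part | A | x̄ᵢ | ȳᵢ | A·x̄ᵢ | A·ȳᵢ
plate | 11000.00 | 50.00 | 55.00 | 550000.00 | 605000.00
removed quarter-circle | -1256.64 | 83.02 | 16.98 | -104330.37 | -21333.33
Σ | 9743.36 |  |  | 445669.63 | 583666.67
X̄ = 445669.63 / 9743.36 = 45.74 cm
Ȳ = 583666.67 / 9743.36 = 59.90 cm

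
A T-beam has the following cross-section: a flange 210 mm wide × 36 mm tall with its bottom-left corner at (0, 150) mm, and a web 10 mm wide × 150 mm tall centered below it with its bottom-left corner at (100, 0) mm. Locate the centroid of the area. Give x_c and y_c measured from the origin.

web: A = 10 × 150 = 1500.00, centroid at (105.00, 75.00).
flange: A = 210 × 36 = 7560.00, centroid at (105.00, 168.00).
ΣA = 9060.00 mm², ΣAx_c = 951300.00 mm³, ΣAy_c = 1382580.00 mm³.
x_c = 951300.00/9060.00 = 105.00 mm; y_c = 1382580.00/9060.00 = 152.60 mm.

x_c = 105.00 mm, y_c = 152.60 mm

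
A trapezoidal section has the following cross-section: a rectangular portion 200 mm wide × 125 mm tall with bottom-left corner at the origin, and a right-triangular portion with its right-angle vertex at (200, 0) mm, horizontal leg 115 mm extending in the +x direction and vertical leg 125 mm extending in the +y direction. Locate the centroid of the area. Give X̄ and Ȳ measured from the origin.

rectangular portion: A = 200 × 125 = 25000.00, centroid at (100.00, 62.50).
triangular portion: A = ½·115·125 = 7187.50, centroid at (238.33, 41.67).
ΣA = 32187.50 mm², ΣAX̄ = 4213020.83 mm³, ΣAȲ = 1861979.17 mm³.
X̄ = 4213020.83/32187.50 = 130.89 mm; Ȳ = 1861979.17/32187.50 = 57.85 mm.

X̄ = 130.89 mm, Ȳ = 57.85 mm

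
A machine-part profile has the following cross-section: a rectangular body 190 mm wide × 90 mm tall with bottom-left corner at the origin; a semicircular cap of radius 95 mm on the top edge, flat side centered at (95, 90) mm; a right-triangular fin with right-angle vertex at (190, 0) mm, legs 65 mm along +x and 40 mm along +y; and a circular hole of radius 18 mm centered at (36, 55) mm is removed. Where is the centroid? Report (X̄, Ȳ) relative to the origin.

X̄ = 101.71 mm, Ȳ = 81.70 mm

Part | A | x̄ᵢ | ȳᵢ | A·x̄ᵢ | A·ȳᵢ
rectangular body | 17100.00 | 95.00 | 45.00 | 1624500.00 | 769500.00
semicircular top | 14176.44 | 95.00 | 130.32 | 1346761.50 | 1847462.65
triangular fin | 1300.00 | 211.67 | 13.33 | 275166.67 | 17333.33
hole | -1017.88 | 36.00 | 55.00 | -36643.54 | -55983.18
Σ | 31558.56 |  |  | 3209784.63 | 2578312.80
X̄ = 3209784.63 / 31558.56 = 101.71 mm
Ȳ = 2578312.80 / 31558.56 = 81.70 mm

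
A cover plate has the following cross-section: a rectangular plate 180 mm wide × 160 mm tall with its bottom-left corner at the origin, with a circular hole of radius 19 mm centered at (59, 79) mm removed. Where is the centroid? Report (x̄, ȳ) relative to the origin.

x̄ = 91.27 mm, ȳ = 80.04 mm

plate: A = 180 × 160 = 28800.00, centroid at (90.00, 80.00).
hole: A = −π·19² = -1134.11, centroid at (59.00, 79.00).
ΣA = 27665.89 mm², ΣAx̄ = 2525087.22 mm³, ΣAȳ = 2214404.92 mm³.
x̄ = 2525087.22/27665.89 = 91.27 mm; ȳ = 2214404.92/27665.89 = 80.04 mm.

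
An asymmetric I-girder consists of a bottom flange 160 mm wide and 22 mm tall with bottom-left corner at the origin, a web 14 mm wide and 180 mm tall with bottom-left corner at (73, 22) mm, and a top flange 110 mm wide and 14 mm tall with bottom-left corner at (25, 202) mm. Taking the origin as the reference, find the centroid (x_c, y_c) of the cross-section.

x_c = 80.00 mm, y_c = 84.80 mm

bottom flange: A = 160 × 22 = 3520.00, centroid at (80.00, 11.00).
web: A = 14 × 180 = 2520.00, centroid at (80.00, 112.00).
top flange: A = 110 × 14 = 1540.00, centroid at (80.00, 209.00).
ΣA = 7580.00 mm²
ΣAx_c = (3520.00)(80.00) + (2520.00)(80.00) + (1540.00)(80.00) = 606400.00 mm³
ΣAy_c = (3520.00)(11.00) + (2520.00)(112.00) + (1540.00)(209.00) = 642820.00 mm³
x_c = 606400.00 / 7580.00 = 80.00 mm
y_c = 642820.00 / 7580.00 = 84.80 mm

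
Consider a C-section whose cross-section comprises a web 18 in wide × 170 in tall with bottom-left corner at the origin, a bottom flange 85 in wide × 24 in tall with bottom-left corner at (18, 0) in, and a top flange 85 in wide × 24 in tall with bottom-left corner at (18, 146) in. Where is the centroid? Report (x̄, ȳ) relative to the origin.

x̄ = 38.43 in, ȳ = 85.00 in

web: A = 18 × 170 = 3060.00, centroid at (9.00, 85.00).
bottom flange: A = 85 × 24 = 2040.00, centroid at (60.50, 12.00).
top flange: A = 85 × 24 = 2040.00, centroid at (60.50, 158.00).
ΣA = 7140.00 in²
ΣAx̄ = (3060.00)(9.00) + (2040.00)(60.50) + (2040.00)(60.50) = 274380.00 in³
ΣAȳ = (3060.00)(85.00) + (2040.00)(12.00) + (2040.00)(158.00) = 606900.00 in³
x̄ = 274380.00 / 7140.00 = 38.43 in
ȳ = 606900.00 / 7140.00 = 85.00 in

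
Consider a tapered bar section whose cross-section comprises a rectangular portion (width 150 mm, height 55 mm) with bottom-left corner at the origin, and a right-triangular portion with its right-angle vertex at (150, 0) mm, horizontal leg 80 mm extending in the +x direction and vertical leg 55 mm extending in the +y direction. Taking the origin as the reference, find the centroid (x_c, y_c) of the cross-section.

rectangular portion: A = 150 × 55 = 8250.00, centroid at (75.00, 27.50).
triangular portion: A = ½·80·55 = 2200.00, centroid at (176.67, 18.33).
ΣA = 10450.00 mm²
ΣAx_c = (8250.00)(75.00) + (2200.00)(176.67) = 1007416.67 mm³
ΣAy_c = (8250.00)(27.50) + (2200.00)(18.33) = 267208.33 mm³
x_c = 1007416.67 / 10450.00 = 96.40 mm
y_c = 267208.33 / 10450.00 = 25.57 mm

x_c = 96.40 mm, y_c = 25.57 mm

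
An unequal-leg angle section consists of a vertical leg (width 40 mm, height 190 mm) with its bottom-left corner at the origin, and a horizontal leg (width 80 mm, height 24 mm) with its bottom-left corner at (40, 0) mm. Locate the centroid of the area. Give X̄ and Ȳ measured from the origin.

Part | A | x̄ᵢ | ȳᵢ | A·x̄ᵢ | A·ȳᵢ
vertical leg | 7600.00 | 20.00 | 95.00 | 152000.00 | 722000.00
horizontal leg | 1920.00 | 80.00 | 12.00 | 153600.00 | 23040.00
Σ | 9520.00 |  |  | 305600.00 | 745040.00
X̄ = 305600.00 / 9520.00 = 32.10 mm
Ȳ = 745040.00 / 9520.00 = 78.26 mm

X̄ = 32.10 mm, Ȳ = 78.26 mm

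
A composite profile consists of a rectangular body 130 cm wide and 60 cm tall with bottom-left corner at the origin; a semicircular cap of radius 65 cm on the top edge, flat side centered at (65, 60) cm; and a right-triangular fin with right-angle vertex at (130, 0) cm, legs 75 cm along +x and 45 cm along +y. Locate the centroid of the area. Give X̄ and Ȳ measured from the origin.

Part | A | x̄ᵢ | ȳᵢ | A·x̄ᵢ | A·ȳᵢ
rectangular body | 7800.00 | 65.00 | 30.00 | 507000.00 | 234000.00
semicircular top | 6636.61 | 65.00 | 87.59 | 431379.94 | 581280.20
triangular fin | 1687.50 | 155.00 | 15.00 | 261562.50 | 25312.50
Σ | 16124.11 |  |  | 1199942.44 | 840592.70
X̄ = 1199942.44 / 16124.11 = 74.42 cm
Ȳ = 840592.70 / 16124.11 = 52.13 cm

X̄ = 74.42 cm, Ȳ = 52.13 cm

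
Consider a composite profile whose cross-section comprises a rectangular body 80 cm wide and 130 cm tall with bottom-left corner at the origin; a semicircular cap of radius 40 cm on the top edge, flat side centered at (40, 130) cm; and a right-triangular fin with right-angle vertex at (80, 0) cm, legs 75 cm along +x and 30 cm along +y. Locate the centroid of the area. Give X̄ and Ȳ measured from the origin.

Part | A | x̄ᵢ | ȳᵢ | A·x̄ᵢ | A·ȳᵢ
rectangular body | 10400.00 | 40.00 | 65.00 | 416000.00 | 676000.00
semicircular top | 2513.27 | 40.00 | 146.98 | 100530.96 | 369392.30
triangular fin | 1125.00 | 105.00 | 10.00 | 118125.00 | 11250.00
Σ | 14038.27 |  |  | 634655.96 | 1056642.30
X̄ = 634655.96 / 14038.27 = 45.21 cm
Ȳ = 1056642.30 / 14038.27 = 75.27 cm

X̄ = 45.21 cm, Ȳ = 75.27 cm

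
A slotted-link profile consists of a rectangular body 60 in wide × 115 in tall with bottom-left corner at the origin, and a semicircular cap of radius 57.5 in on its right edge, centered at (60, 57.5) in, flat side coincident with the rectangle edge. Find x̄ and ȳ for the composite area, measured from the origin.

x̄ = 53.36 in, ȳ = 57.50 in

rectangular body: A = 60 × 115 = 6900.00, centroid at (30.00, 57.50).
semicircular end: A = ½π·57.5² = 5193.45, centroid at (84.40, 57.50).
ΣA = 12093.45 in², ΣAx̄ = 645346.30 in³, ΣAȳ = 695373.11 in³.
x̄ = 645346.30/12093.45 = 53.36 in; ȳ = 695373.11/12093.45 = 57.50 in.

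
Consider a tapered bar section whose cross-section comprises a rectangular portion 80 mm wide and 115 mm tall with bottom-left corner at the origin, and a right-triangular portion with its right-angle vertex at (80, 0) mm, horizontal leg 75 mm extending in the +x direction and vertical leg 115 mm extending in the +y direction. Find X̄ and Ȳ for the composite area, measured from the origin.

X̄ = 60.74 mm, Ȳ = 51.38 mm

rectangular portion: A = 80 × 115 = 9200.00, centroid at (40.00, 57.50).
triangular portion: A = ½·75·115 = 4312.50, centroid at (105.00, 38.33).
ΣA = 13512.50 mm²
ΣAX̄ = (9200.00)(40.00) + (4312.50)(105.00) = 820812.50 mm³
ΣAȲ = (9200.00)(57.50) + (4312.50)(38.33) = 694312.50 mm³
X̄ = 820812.50 / 13512.50 = 60.74 mm
Ȳ = 694312.50 / 13512.50 = 51.38 mm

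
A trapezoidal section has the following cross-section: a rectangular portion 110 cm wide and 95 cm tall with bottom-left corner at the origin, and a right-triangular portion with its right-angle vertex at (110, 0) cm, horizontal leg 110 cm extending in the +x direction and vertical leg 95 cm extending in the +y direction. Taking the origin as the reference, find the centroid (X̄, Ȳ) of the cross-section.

X̄ = 85.56 cm, Ȳ = 42.22 cm

rectangular portion: A = 110 × 95 = 10450.00, centroid at (55.00, 47.50).
triangular portion: A = ½·110·95 = 5225.00, centroid at (146.67, 31.67).
ΣA = 15675.00 cm², ΣAX̄ = 1341083.33 cm³, ΣAȲ = 661833.33 cm³.
X̄ = 1341083.33/15675.00 = 85.56 cm; Ȳ = 661833.33/15675.00 = 42.22 cm.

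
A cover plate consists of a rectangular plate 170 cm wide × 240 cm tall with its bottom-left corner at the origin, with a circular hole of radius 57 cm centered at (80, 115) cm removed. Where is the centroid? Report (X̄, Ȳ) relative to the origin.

Part | A | x̄ᵢ | ȳᵢ | A·x̄ᵢ | A·ȳᵢ
plate | 40800.00 | 85.00 | 120.00 | 3468000.00 | 4896000.00
hole | -10207.03 | 80.00 | 115.00 | -816562.76 | -1173808.97
Σ | 30592.97 |  |  | 2651437.24 | 3722191.03
X̄ = 2651437.24 / 30592.97 = 86.67 cm
Ȳ = 3722191.03 / 30592.97 = 121.67 cm

X̄ = 86.67 cm, Ȳ = 121.67 cm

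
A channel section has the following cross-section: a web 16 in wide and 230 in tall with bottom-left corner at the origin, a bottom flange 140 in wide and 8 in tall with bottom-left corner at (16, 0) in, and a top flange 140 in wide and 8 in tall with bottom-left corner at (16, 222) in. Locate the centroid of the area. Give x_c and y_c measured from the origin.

Part | A | x̄ᵢ | ȳᵢ | A·x̄ᵢ | A·ȳᵢ
web | 3680.00 | 8.00 | 115.00 | 29440.00 | 423200.00
bottom flange | 1120.00 | 86.00 | 4.00 | 96320.00 | 4480.00
top flange | 1120.00 | 86.00 | 226.00 | 96320.00 | 253120.00
Σ | 5920.00 |  |  | 222080.00 | 680800.00
x_c = 222080.00 / 5920.00 = 37.51 in
y_c = 680800.00 / 5920.00 = 115.00 in

x_c = 37.51 in, y_c = 115.00 in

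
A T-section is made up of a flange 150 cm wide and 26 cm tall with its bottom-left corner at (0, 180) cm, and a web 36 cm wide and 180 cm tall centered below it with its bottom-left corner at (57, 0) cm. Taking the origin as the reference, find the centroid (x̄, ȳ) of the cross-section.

web: A = 36 × 180 = 6480.00, centroid at (75.00, 90.00).
flange: A = 150 × 26 = 3900.00, centroid at (75.00, 193.00).
ΣA = 10380.00 cm², ΣAx̄ = 778500.00 cm³, ΣAȳ = 1335900.00 cm³.
x̄ = 778500.00/10380.00 = 75.00 cm; ȳ = 1335900.00/10380.00 = 128.70 cm.

x̄ = 75.00 cm, ȳ = 128.70 cm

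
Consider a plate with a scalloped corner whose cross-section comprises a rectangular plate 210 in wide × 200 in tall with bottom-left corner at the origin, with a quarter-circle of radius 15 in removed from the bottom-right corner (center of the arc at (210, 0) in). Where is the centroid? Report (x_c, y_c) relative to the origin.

x_c = 104.58 in, y_c = 100.40 in

plate: A = 210 × 200 = 42000.00, centroid at (105.00, 100.00).
removed quarter-circle: A = −¼π·15² = -176.71, centroid at (203.63, 6.37).
ΣA = 41823.29 in²
ΣAx_c = (42000.00)(105.00) + (-176.71)(203.63) = 4374014.94 in³
ΣAy_c = (42000.00)(100.00) + (-176.71)(6.37) = 4198875.00 in³
x_c = 4374014.94 / 41823.29 = 104.58 in
y_c = 4198875.00 / 41823.29 = 100.40 in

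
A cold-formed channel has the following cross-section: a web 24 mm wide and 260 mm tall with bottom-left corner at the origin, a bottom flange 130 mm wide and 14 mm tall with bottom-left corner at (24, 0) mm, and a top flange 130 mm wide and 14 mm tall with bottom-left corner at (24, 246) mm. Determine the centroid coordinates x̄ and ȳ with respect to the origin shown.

Part | A | x̄ᵢ | ȳᵢ | A·x̄ᵢ | A·ȳᵢ
web | 6240.00 | 12.00 | 130.00 | 74880.00 | 811200.00
bottom flange | 1820.00 | 89.00 | 7.00 | 161980.00 | 12740.00
top flange | 1820.00 | 89.00 | 253.00 | 161980.00 | 460460.00
Σ | 9880.00 |  |  | 398840.00 | 1284400.00
x̄ = 398840.00 / 9880.00 = 40.37 mm
ȳ = 1284400.00 / 9880.00 = 130.00 mm

x̄ = 40.37 mm, ȳ = 130.00 mm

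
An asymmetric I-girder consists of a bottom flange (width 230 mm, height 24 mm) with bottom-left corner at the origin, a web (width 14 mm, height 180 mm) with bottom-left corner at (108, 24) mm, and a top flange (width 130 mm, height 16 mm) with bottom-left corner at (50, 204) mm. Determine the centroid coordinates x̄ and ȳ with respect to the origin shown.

x̄ = 115.00 mm, ȳ = 78.51 mm

Part | A | x̄ᵢ | ȳᵢ | A·x̄ᵢ | A·ȳᵢ
bottom flange | 5520.00 | 115.00 | 12.00 | 634800.00 | 66240.00
web | 2520.00 | 115.00 | 114.00 | 289800.00 | 287280.00
top flange | 2080.00 | 115.00 | 212.00 | 239200.00 | 440960.00
Σ | 10120.00 |  |  | 1163800.00 | 794480.00
x̄ = 1163800.00 / 10120.00 = 115.00 mm
ȳ = 794480.00 / 10120.00 = 78.51 mm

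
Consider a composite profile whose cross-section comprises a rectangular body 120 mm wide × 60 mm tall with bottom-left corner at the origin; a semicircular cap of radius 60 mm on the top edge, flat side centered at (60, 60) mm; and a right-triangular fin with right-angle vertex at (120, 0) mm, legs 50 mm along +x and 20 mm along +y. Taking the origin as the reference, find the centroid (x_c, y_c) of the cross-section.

rectangular body: A = 120 × 60 = 7200.00, centroid at (60.00, 30.00).
semicircular top: A = ½π·60² = 5654.87, centroid at (60.00, 85.46).
triangular fin: A = ½·50·20 = 500.00, centroid at (136.67, 6.67).
ΣA = 13354.87 mm², ΣAx_c = 839625.34 mm³, ΣAy_c = 702625.34 mm³.
x_c = 839625.34/13354.87 = 62.87 mm; y_c = 702625.34/13354.87 = 52.61 mm.

x_c = 62.87 mm, y_c = 52.61 mm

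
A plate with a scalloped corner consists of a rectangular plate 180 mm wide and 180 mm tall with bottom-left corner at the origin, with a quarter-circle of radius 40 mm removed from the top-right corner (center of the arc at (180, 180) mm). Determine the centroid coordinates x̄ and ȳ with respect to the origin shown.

Part | A | x̄ᵢ | ȳᵢ | A·x̄ᵢ | A·ȳᵢ
plate | 32400.00 | 90.00 | 90.00 | 2916000.00 | 2916000.00
removed quarter-circle | -1256.64 | 163.02 | 163.02 | -204861.34 | -204861.34
Σ | 31143.36 |  |  | 2711138.66 | 2711138.66
x̄ = 2711138.66 / 31143.36 = 87.05 mm
ȳ = 2711138.66 / 31143.36 = 87.05 mm

x̄ = 87.05 mm, ȳ = 87.05 mm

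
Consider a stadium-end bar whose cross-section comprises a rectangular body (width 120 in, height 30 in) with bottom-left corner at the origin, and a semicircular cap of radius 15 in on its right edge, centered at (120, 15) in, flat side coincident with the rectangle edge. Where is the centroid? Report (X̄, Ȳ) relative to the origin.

X̄ = 65.93 in, Ȳ = 15.00 in

Part | A | x̄ᵢ | ȳᵢ | A·x̄ᵢ | A·ȳᵢ
rectangular body | 3600.00 | 60.00 | 15.00 | 216000.00 | 54000.00
semicircular end | 353.43 | 126.37 | 15.00 | 44661.50 | 5301.44
Σ | 3953.43 |  |  | 260661.50 | 59301.44
X̄ = 260661.50 / 3953.43 = 65.93 in
Ȳ = 59301.44 / 3953.43 = 15.00 in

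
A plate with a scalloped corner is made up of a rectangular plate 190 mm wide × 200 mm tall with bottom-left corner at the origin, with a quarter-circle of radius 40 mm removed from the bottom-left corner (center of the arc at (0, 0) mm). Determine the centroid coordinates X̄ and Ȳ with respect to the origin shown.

X̄ = 97.67 mm, Ȳ = 102.84 mm

plate: A = 190 × 200 = 38000.00, centroid at (95.00, 100.00).
removed quarter-circle: A = −¼π·40² = -1256.64, centroid at (16.98, 16.98).
ΣA = 36743.36 mm²
ΣAX̄ = (38000.00)(95.00) + (-1256.64)(16.98) = 3588666.67 mm³
ΣAȲ = (38000.00)(100.00) + (-1256.64)(16.98) = 3778666.67 mm³
X̄ = 3588666.67 / 36743.36 = 97.67 mm
Ȳ = 3778666.67 / 36743.36 = 102.84 mm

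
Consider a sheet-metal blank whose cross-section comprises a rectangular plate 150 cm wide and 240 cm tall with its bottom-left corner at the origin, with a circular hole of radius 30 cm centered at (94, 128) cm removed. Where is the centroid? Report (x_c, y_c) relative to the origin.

x_c = 73.38 cm, y_c = 119.32 cm

Part | A | x̄ᵢ | ȳᵢ | A·x̄ᵢ | A·ȳᵢ
plate | 36000.00 | 75.00 | 120.00 | 2700000.00 | 4320000.00
hole | -2827.43 | 94.00 | 128.00 | -265778.74 | -361911.47
Σ | 33172.57 |  |  | 2434221.26 | 3958088.53
x_c = 2434221.26 / 33172.57 = 73.38 cm
y_c = 3958088.53 / 33172.57 = 119.32 cm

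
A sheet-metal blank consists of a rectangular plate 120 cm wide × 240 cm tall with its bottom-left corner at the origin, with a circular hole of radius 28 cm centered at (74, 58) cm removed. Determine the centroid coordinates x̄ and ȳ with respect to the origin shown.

x̄ = 58.69 cm, ȳ = 125.80 cm

Part | A | x̄ᵢ | ȳᵢ | A·x̄ᵢ | A·ȳᵢ
plate | 28800.00 | 60.00 | 120.00 | 1728000.00 | 3456000.00
hole | -2463.01 | 74.00 | 58.00 | -182262.64 | -142854.50
Σ | 26336.99 |  |  | 1545737.36 | 3313145.50
x̄ = 1545737.36 / 26336.99 = 58.69 cm
ȳ = 3313145.50 / 26336.99 = 125.80 cm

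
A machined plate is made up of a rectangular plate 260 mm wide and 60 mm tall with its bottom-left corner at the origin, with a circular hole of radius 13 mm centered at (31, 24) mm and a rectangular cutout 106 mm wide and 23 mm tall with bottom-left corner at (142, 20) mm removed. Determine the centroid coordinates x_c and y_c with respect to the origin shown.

x_c = 121.62 mm, y_c = 29.96 mm

Part | A | x̄ᵢ | ȳᵢ | A·x̄ᵢ | A·ȳᵢ
plate | 15600.00 | 130.00 | 30.00 | 2028000.00 | 468000.00
hole 1 | -530.93 | 31.00 | 24.00 | -16458.80 | -12742.30
hole 2 | -2438.00 | 195.00 | 31.50 | -475410.00 | -76797.00
Σ | 12631.07 |  |  | 1536131.20 | 378460.70
x_c = 1536131.20 / 12631.07 = 121.62 mm
y_c = 378460.70 / 12631.07 = 29.96 mm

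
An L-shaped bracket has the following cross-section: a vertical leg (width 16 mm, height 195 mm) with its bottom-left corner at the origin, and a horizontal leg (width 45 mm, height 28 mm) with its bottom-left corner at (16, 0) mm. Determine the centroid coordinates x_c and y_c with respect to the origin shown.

x_c = 16.77 mm, y_c = 73.48 mm

vertical leg: A = 16 × 195 = 3120.00, centroid at (8.00, 97.50).
horizontal leg: A = 45 × 28 = 1260.00, centroid at (38.50, 14.00).
ΣA = 4380.00 mm²
ΣAx_c = (3120.00)(8.00) + (1260.00)(38.50) = 73470.00 mm³
ΣAy_c = (3120.00)(97.50) + (1260.00)(14.00) = 321840.00 mm³
x_c = 73470.00 / 4380.00 = 16.77 mm
y_c = 321840.00 / 4380.00 = 73.48 mm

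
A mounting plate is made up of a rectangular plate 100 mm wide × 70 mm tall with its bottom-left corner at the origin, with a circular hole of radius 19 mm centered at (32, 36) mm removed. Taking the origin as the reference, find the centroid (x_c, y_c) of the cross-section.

x_c = 53.48 mm, y_c = 34.81 mm

plate: A = 100 × 70 = 7000.00, centroid at (50.00, 35.00).
hole: A = −π·19² = -1134.11, centroid at (32.00, 36.00).
ΣA = 5865.89 mm², ΣAx_c = 313708.32 mm³, ΣAy_c = 204171.86 mm³.
x_c = 313708.32/5865.89 = 53.48 mm; y_c = 204171.86/5865.89 = 34.81 mm.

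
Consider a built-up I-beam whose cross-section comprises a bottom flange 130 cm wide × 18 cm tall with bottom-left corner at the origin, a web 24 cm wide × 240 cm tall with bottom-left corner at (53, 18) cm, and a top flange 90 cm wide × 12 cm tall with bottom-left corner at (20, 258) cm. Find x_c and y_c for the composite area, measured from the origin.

x_c = 65.00 cm, y_c = 119.94 cm

Part | A | x̄ᵢ | ȳᵢ | A·x̄ᵢ | A·ȳᵢ
bottom flange | 2340.00 | 65.00 | 9.00 | 152100.00 | 21060.00
web | 5760.00 | 65.00 | 138.00 | 374400.00 | 794880.00
top flange | 1080.00 | 65.00 | 264.00 | 70200.00 | 285120.00
Σ | 9180.00 |  |  | 596700.00 | 1101060.00
x_c = 596700.00 / 9180.00 = 65.00 cm
y_c = 1101060.00 / 9180.00 = 119.94 cm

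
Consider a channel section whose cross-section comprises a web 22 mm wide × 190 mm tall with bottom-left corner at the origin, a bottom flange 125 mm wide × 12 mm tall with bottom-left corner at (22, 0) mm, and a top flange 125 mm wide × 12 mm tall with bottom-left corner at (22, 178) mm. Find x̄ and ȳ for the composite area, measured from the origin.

web: A = 22 × 190 = 4180.00, centroid at (11.00, 95.00).
bottom flange: A = 125 × 12 = 1500.00, centroid at (84.50, 6.00).
top flange: A = 125 × 12 = 1500.00, centroid at (84.50, 184.00).
ΣA = 7180.00 mm², ΣAx̄ = 299480.00 mm³, ΣAȳ = 682100.00 mm³.
x̄ = 299480.00/7180.00 = 41.71 mm; ȳ = 682100.00/7180.00 = 95.00 mm.

x̄ = 41.71 mm, ȳ = 95.00 mm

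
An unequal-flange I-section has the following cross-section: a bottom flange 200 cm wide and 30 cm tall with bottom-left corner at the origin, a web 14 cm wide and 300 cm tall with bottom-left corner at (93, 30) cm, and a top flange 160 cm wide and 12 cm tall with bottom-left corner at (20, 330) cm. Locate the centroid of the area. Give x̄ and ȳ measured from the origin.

x̄ = 100.00 cm, ȳ = 123.03 cm

bottom flange: A = 200 × 30 = 6000.00, centroid at (100.00, 15.00).
web: A = 14 × 300 = 4200.00, centroid at (100.00, 180.00).
top flange: A = 160 × 12 = 1920.00, centroid at (100.00, 336.00).
ΣA = 12120.00 cm²
ΣAx̄ = (6000.00)(100.00) + (4200.00)(100.00) + (1920.00)(100.00) = 1212000.00 cm³
ΣAȳ = (6000.00)(15.00) + (4200.00)(180.00) + (1920.00)(336.00) = 1491120.00 cm³
x̄ = 1212000.00 / 12120.00 = 100.00 cm
ȳ = 1491120.00 / 12120.00 = 123.03 cm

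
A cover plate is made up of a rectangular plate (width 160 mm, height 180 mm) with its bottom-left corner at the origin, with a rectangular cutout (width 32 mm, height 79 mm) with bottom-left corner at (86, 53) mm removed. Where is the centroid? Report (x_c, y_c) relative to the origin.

plate: A = 160 × 180 = 28800.00, centroid at (80.00, 90.00).
hole: A = −(32 × 79) = -2528.00, centroid at (102.00, 92.50).
ΣA = 26272.00 mm², ΣAx_c = 2046144.00 mm³, ΣAy_c = 2358160.00 mm³.
x_c = 2046144.00/26272.00 = 77.88 mm; y_c = 2358160.00/26272.00 = 89.76 mm.

x_c = 77.88 mm, y_c = 89.76 mm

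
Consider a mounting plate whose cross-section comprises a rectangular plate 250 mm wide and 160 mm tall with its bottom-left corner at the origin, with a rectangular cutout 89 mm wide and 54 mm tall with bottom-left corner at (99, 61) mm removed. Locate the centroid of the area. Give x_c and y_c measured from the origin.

x_c = 122.47 mm, y_c = 78.91 mm

Part | A | x̄ᵢ | ȳᵢ | A·x̄ᵢ | A·ȳᵢ
plate | 40000.00 | 125.00 | 80.00 | 5000000.00 | 3200000.00
hole | -4806.00 | 143.50 | 88.00 | -689661.00 | -422928.00
Σ | 35194.00 |  |  | 4310339.00 | 2777072.00
x_c = 4310339.00 / 35194.00 = 122.47 mm
y_c = 2777072.00 / 35194.00 = 78.91 mm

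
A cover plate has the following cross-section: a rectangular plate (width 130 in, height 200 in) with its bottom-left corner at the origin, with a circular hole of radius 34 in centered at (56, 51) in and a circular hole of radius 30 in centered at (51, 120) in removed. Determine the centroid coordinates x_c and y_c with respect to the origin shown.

plate: A = 130 × 200 = 26000.00, centroid at (65.00, 100.00).
hole 1: A = −π·34² = -3631.68, centroid at (56.00, 51.00).
hole 2: A = −π·30² = -2827.43, centroid at (51.00, 120.00).
ΣA = 19540.89 in²
ΣAx_c = (26000.00)(65.00) + (-3631.68)(56.00) + (-2827.43)(51.00) = 1342426.76 in³
ΣAy_c = (26000.00)(100.00) + (-3631.68)(51.00) + (-2827.43)(120.00) = 2075492.26 in³
x_c = 1342426.76 / 19540.89 = 68.70 in
y_c = 2075492.26 / 19540.89 = 106.21 in

x_c = 68.70 in, y_c = 106.21 in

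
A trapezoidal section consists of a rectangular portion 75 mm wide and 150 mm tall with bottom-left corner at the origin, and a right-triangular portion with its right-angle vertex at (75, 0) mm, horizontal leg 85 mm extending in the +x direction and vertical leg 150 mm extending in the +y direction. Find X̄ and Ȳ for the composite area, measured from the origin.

X̄ = 61.31 mm, Ȳ = 65.96 mm

rectangular portion: A = 75 × 150 = 11250.00, centroid at (37.50, 75.00).
triangular portion: A = ½·85·150 = 6375.00, centroid at (103.33, 50.00).
ΣA = 17625.00 mm²
ΣAX̄ = (11250.00)(37.50) + (6375.00)(103.33) = 1080625.00 mm³
ΣAȲ = (11250.00)(75.00) + (6375.00)(50.00) = 1162500.00 mm³
X̄ = 1080625.00 / 17625.00 = 61.31 mm
Ȳ = 1162500.00 / 17625.00 = 65.96 mm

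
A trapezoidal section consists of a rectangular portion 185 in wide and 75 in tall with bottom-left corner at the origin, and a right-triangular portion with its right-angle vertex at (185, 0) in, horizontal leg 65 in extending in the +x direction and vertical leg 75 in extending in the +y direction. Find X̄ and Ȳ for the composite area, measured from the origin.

X̄ = 109.56 in, Ȳ = 35.63 in

rectangular portion: A = 185 × 75 = 13875.00, centroid at (92.50, 37.50).
triangular portion: A = ½·65·75 = 2437.50, centroid at (206.67, 25.00).
ΣA = 16312.50 in², ΣAX̄ = 1787187.50 in³, ΣAȲ = 581250.00 in³.
X̄ = 1787187.50/16312.50 = 109.56 in; Ȳ = 581250.00/16312.50 = 35.63 in.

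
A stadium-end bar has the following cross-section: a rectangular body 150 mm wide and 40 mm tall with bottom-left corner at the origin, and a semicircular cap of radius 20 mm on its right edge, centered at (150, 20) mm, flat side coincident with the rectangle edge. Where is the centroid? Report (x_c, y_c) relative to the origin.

x_c = 82.91 mm, y_c = 20.00 mm

rectangular body: A = 150 × 40 = 6000.00, centroid at (75.00, 20.00).
semicircular end: A = ½π·20² = 628.32, centroid at (158.49, 20.00).
ΣA = 6628.32 mm²
ΣAx_c = (6000.00)(75.00) + (628.32)(158.49) = 549581.11 mm³
ΣAy_c = (6000.00)(20.00) + (628.32)(20.00) = 132566.37 mm³
x_c = 549581.11 / 6628.32 = 82.91 mm
y_c = 132566.37 / 6628.32 = 20.00 mm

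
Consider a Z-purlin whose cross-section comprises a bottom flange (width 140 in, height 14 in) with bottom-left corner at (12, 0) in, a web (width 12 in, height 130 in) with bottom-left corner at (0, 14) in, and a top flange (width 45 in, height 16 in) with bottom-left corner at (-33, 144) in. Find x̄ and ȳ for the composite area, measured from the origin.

bottom flange: A = 140 × 14 = 1960.00, centroid at (82.00, 7.00).
web: A = 12 × 130 = 1560.00, centroid at (6.00, 79.00).
top flange: A = 45 × 16 = 720.00, centroid at (-10.50, 152.00).
ΣA = 4240.00 in²
ΣAx̄ = (1960.00)(82.00) + (1560.00)(6.00) + (720.00)(-10.50) = 162520.00 in³
ΣAȳ = (1960.00)(7.00) + (1560.00)(79.00) + (720.00)(152.00) = 246400.00 in³
x̄ = 162520.00 / 4240.00 = 38.33 in
ȳ = 246400.00 / 4240.00 = 58.11 in

x̄ = 38.33 in, ȳ = 58.11 in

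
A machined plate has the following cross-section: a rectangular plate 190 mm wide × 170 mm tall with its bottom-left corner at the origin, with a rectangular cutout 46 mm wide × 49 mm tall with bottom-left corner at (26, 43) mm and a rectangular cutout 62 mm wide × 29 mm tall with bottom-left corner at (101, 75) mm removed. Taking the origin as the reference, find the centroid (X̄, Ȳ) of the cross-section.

plate: A = 190 × 170 = 32300.00, centroid at (95.00, 85.00).
hole 1: A = −(46 × 49) = -2254.00, centroid at (49.00, 67.50).
hole 2: A = −(62 × 29) = -1798.00, centroid at (132.00, 89.50).
ΣA = 28248.00 mm², ΣAX̄ = 2720718.00 mm³, ΣAȲ = 2432434.00 mm³.
X̄ = 2720718.00/28248.00 = 96.32 mm; Ȳ = 2432434.00/28248.00 = 86.11 mm.

X̄ = 96.32 mm, Ȳ = 86.11 mm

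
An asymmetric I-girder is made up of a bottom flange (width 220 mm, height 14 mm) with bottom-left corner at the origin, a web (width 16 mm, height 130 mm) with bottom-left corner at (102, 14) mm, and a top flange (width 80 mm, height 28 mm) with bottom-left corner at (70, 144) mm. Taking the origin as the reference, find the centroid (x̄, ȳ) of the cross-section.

Part | A | x̄ᵢ | ȳᵢ | A·x̄ᵢ | A·ȳᵢ
bottom flange | 3080.00 | 110.00 | 7.00 | 338800.00 | 21560.00
web | 2080.00 | 110.00 | 79.00 | 228800.00 | 164320.00
top flange | 2240.00 | 110.00 | 158.00 | 246400.00 | 353920.00
Σ | 7400.00 |  |  | 814000.00 | 539800.00
x̄ = 814000.00 / 7400.00 = 110.00 mm
ȳ = 539800.00 / 7400.00 = 72.95 mm

x̄ = 110.00 mm, ȳ = 72.95 mm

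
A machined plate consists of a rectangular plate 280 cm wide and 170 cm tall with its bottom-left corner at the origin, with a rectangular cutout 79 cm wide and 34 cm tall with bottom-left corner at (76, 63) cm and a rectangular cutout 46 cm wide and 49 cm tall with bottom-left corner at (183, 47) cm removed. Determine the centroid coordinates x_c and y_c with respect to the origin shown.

x_c = 138.06 cm, y_c = 86.03 cm

Part | A | x̄ᵢ | ȳᵢ | A·x̄ᵢ | A·ȳᵢ
plate | 47600.00 | 140.00 | 85.00 | 6664000.00 | 4046000.00
hole 1 | -2686.00 | 115.50 | 80.00 | -310233.00 | -214880.00
hole 2 | -2254.00 | 206.00 | 71.50 | -464324.00 | -161161.00
Σ | 42660.00 |  |  | 5889443.00 | 3669959.00
x_c = 5889443.00 / 42660.00 = 138.06 cm
y_c = 3669959.00 / 42660.00 = 86.03 cm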